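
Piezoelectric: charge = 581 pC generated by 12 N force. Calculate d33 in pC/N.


d33 = 581 / 12 = 48.4 pC/N

48.4


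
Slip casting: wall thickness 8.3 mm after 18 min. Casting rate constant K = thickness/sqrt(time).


K = 8.3 / sqrt(18) = 8.3 / 4.2426 = 1.956 mm/min^0.5

1.956


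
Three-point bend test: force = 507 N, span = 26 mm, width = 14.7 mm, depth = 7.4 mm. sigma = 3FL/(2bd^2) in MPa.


sigma = 3*507*26/(2*14.7*7.4^2) = 24.6 MPa

24.6


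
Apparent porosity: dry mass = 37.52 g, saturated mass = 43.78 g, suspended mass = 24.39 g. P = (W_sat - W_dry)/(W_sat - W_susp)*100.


P = (43.78 - 37.52) / (43.78 - 24.39) * 100 = 6.26 / 19.39 * 100 = 32.3%

32.3


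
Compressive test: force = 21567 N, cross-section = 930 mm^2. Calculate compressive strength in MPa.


CS = 21567 / 930 = 23.2 MPa

23.2


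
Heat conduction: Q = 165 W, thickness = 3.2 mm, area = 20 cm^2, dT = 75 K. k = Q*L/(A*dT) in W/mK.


k = 165*3.2/1000/(20/10000*75) = 3.52 W/mK

3.52


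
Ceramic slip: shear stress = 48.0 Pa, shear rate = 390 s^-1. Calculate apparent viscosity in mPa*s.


eta = tau/gamma * 1000 = 48.0/390 * 1000 = 123.1 mPa*s

123.1


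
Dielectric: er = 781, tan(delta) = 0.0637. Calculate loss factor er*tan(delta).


Loss = 781 * 0.0637 = 49.75

49.75


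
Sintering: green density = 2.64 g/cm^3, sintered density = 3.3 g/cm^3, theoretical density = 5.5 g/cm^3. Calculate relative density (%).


Relative = 3.3 / 5.5 * 100 = 60.0%

60.0


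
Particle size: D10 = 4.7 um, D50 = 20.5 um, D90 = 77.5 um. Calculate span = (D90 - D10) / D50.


Span = (77.5 - 4.7) / 20.5 = 72.8 / 20.5 = 3.551

3.551


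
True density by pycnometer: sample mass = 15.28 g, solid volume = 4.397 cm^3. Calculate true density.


TD = 15.28 / 4.397 = 3.475 g/cm^3

3.475


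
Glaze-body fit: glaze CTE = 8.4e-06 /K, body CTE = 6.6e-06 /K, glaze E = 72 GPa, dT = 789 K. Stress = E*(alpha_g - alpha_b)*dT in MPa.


Stress = 72*1000*(8.4e-06 - 6.6e-06)*789 = 102.3 MPa

102.3


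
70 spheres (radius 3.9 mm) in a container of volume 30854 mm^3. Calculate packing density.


V_sphere = 4/3*pi*3.9^3 = 248.4748 mm^3
Total V = 70*248.4748 = 17393.236 mm^3
PD = 17393.236 / 30854 = 0.564

0.564


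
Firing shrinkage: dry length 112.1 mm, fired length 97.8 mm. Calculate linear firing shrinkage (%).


FS = (112.1 - 97.8) / 112.1 * 100 = 12.76%

12.76


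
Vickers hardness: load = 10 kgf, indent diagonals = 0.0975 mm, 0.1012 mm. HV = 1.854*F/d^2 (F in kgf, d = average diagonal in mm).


d_avg = (0.0975+0.1012)/2 = 0.09935 mm
HV = 1.854*10/0.09935^2 = 1878

1878


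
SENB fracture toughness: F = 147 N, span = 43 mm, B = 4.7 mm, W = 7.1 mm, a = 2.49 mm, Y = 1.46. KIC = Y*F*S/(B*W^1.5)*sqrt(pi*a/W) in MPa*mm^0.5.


KIC = 1.46*147*43/(4.7*7.1^1.5)*sqrt(pi*2.49/7.1) = 108.94

108.94


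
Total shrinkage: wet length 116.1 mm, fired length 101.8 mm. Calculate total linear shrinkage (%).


TS = (116.1 - 101.8) / 116.1 * 100 = 12.32%

12.32


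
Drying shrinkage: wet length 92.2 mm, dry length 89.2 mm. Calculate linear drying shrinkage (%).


DS = (92.2 - 89.2) / 92.2 * 100 = 3.25%

3.25


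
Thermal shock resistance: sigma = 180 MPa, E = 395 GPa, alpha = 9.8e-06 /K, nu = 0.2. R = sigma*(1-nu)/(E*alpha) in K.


R = 180*(1-0.2)/(395*1000*9.8e-06) = 37 K

37


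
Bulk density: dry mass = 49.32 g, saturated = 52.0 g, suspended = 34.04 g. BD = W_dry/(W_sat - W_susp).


BD = 49.32 / (52.0 - 34.04) = 49.32 / 17.96 = 2.746 g/cm^3

2.746


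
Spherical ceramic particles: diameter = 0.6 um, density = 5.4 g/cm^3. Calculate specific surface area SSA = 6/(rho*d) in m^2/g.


SSA = 6 / (5.4 * 0.6) = 1.852 m^2/g

1.852


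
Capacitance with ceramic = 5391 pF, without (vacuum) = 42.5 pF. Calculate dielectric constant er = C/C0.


er = 5391 / 42.5 = 126.85

126.85


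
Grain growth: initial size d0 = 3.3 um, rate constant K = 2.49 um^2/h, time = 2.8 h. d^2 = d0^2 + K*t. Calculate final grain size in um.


d^2 = 3.3^2 + 2.49*2.8 = 17.862
d = sqrt(17.862) = 4.23 um

4.23


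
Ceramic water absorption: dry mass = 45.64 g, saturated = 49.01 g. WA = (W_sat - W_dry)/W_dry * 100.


WA = (49.01 - 45.64) / 45.64 * 100 = 7.38%

7.38


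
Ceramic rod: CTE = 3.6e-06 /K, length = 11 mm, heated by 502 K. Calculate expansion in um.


dL = 3.6e-06 * 11 * 502 * 1000 = 19.879 um

19.879


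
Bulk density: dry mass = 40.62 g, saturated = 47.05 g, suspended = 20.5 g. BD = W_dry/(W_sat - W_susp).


BD = 40.62 / (47.05 - 20.5) = 40.62 / 26.55 = 1.53 g/cm^3

1.53


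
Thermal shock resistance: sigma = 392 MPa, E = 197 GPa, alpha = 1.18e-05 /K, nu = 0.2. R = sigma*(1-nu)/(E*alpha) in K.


R = 392*(1-0.2)/(197*1000*1.18e-05) = 135 K

135


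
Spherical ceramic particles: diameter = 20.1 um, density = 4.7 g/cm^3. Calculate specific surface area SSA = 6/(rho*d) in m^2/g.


SSA = 6 / (4.7 * 20.1) = 0.064 m^2/g

0.064


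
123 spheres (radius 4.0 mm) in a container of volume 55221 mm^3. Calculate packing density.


V_sphere = 4/3*pi*4.0^3 = 268.0826 mm^3
Total V = 123*268.0826 = 32974.1598 mm^3
PD = 32974.1598 / 55221 = 0.597

0.597


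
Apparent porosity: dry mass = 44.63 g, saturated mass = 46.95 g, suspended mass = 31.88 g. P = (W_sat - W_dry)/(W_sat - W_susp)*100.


P = (46.95 - 44.63) / (46.95 - 31.88) * 100 = 2.32 / 15.07 * 100 = 15.4%

15.4


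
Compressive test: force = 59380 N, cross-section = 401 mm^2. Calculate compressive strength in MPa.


CS = 59380 / 401 = 148.1 MPa

148.1


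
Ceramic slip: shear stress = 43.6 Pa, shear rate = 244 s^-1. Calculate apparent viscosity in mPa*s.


eta = tau/gamma * 1000 = 43.6/244 * 1000 = 178.7 mPa*s

178.7


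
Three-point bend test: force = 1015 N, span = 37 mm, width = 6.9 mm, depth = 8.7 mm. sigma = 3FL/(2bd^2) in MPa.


sigma = 3*1015*37/(2*6.9*8.7^2) = 107.9 MPa

107.9


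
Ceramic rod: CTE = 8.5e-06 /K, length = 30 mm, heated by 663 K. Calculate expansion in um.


dL = 8.5e-06 * 30 * 663 * 1000 = 169.065 um

169.065


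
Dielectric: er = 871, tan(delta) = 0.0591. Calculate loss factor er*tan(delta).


Loss = 871 * 0.0591 = 51.476

51.476


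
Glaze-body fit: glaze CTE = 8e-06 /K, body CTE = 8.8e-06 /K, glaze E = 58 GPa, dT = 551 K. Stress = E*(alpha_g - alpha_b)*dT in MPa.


Stress = 58*1000*(8e-06 - 8.8e-06)*551 = -25.6 MPa

-25.6


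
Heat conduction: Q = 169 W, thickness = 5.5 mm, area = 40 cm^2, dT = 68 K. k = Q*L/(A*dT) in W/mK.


k = 169*5.5/1000/(40/10000*68) = 3.42 W/mK

3.42


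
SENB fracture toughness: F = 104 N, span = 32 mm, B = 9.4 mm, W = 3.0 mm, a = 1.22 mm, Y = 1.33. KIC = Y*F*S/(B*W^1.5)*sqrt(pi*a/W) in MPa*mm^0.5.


KIC = 1.33*104*32/(9.4*3.0^1.5)*sqrt(pi*1.22/3.0) = 102.43

102.43


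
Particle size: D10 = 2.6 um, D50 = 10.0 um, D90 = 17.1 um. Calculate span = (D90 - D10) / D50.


Span = (17.1 - 2.6) / 10.0 = 14.5 / 10.0 = 1.45

1.45


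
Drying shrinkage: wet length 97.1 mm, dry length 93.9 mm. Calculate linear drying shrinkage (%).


DS = (97.1 - 93.9) / 97.1 * 100 = 3.3%

3.3


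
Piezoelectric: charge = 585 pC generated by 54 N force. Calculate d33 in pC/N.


d33 = 585 / 54 = 10.8 pC/N

10.8


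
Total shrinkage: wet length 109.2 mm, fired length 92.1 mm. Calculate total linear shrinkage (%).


TS = (109.2 - 92.1) / 109.2 * 100 = 15.66%

15.66


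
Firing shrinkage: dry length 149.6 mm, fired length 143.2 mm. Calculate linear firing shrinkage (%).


FS = (149.6 - 143.2) / 149.6 * 100 = 4.28%

4.28


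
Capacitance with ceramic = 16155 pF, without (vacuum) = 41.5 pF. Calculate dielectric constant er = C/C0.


er = 16155 / 41.5 = 389.28

389.28


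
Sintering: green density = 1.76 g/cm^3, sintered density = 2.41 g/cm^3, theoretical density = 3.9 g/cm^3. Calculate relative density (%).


Relative = 2.41 / 3.9 * 100 = 61.8%

61.8


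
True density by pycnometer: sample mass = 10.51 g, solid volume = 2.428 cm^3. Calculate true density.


TD = 10.51 / 2.428 = 4.329 g/cm^3

4.329


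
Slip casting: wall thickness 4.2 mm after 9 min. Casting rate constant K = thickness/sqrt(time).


K = 4.2 / sqrt(9) = 4.2 / 3.0 = 1.4 mm/min^0.5

1.4


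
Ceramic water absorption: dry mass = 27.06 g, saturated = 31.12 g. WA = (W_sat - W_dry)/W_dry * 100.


WA = (31.12 - 27.06) / 27.06 * 100 = 15.0%

15.0


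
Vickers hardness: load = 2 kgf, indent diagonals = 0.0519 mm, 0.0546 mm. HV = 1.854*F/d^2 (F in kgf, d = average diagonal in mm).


d_avg = (0.0519+0.0546)/2 = 0.05325 mm
HV = 1.854*2/0.05325^2 = 1308

1308


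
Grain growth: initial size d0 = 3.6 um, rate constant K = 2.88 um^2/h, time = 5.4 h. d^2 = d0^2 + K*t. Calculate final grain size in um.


d^2 = 3.6^2 + 2.88*5.4 = 28.512
d = sqrt(28.512) = 5.34 um

5.34


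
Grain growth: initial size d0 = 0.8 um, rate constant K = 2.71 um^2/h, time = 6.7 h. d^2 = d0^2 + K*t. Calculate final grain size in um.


d^2 = 0.8^2 + 2.71*6.7 = 18.797
d = sqrt(18.797) = 4.34 um

4.34


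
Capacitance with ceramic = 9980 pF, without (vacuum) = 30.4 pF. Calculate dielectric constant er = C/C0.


er = 9980 / 30.4 = 328.29

328.29


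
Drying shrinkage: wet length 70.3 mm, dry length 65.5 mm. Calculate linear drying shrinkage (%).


DS = (70.3 - 65.5) / 70.3 * 100 = 6.83%

6.83


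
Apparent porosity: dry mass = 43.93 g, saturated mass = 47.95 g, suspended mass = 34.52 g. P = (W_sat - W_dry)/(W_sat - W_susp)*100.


P = (47.95 - 43.93) / (47.95 - 34.52) * 100 = 4.02 / 13.43 * 100 = 29.9%

29.9


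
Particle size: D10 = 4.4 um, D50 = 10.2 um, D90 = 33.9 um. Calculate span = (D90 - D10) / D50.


Span = (33.9 - 4.4) / 10.2 = 29.5 / 10.2 = 2.892

2.892


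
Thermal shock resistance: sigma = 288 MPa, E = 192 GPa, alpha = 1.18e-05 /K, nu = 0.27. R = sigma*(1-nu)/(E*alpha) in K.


R = 288*(1-0.27)/(192*1000*1.18e-05) = 93 K

93


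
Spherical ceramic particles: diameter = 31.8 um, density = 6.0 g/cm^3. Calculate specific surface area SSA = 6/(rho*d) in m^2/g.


SSA = 6 / (6.0 * 31.8) = 0.031 m^2/g

0.031


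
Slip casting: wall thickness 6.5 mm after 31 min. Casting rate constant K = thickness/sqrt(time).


K = 6.5 / sqrt(31) = 6.5 / 5.5678 = 1.167 mm/min^0.5

1.167


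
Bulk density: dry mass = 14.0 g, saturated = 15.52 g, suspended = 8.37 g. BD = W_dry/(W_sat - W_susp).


BD = 14.0 / (15.52 - 8.37) = 14.0 / 7.15 = 1.958 g/cm^3

1.958


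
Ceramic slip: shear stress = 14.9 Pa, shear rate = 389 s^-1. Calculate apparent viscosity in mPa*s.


eta = tau/gamma * 1000 = 14.9/389 * 1000 = 38.3 mPa*s

38.3


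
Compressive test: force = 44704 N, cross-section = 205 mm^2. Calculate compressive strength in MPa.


CS = 44704 / 205 = 218.1 MPa

218.1


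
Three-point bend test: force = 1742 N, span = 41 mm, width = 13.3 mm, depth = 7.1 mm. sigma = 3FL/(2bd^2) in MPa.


sigma = 3*1742*41/(2*13.3*7.1^2) = 159.8 MPa

159.8


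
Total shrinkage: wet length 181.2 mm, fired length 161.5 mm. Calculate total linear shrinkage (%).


TS = (181.2 - 161.5) / 181.2 * 100 = 10.87%

10.87


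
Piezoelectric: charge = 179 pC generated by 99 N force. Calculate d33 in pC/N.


d33 = 179 / 99 = 1.8 pC/N

1.8


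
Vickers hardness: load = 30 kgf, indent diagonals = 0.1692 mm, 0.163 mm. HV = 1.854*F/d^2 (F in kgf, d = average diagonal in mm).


d_avg = (0.1692+0.163)/2 = 0.1661 mm
HV = 1.854*30/0.1661^2 = 2016

2016


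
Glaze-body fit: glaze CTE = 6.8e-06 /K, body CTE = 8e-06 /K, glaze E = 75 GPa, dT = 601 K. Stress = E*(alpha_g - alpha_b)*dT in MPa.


Stress = 75*1000*(6.8e-06 - 8e-06)*601 = -54.1 MPa

-54.1


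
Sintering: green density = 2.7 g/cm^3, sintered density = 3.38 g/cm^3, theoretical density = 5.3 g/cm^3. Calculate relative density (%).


Relative = 3.38 / 5.3 * 100 = 63.8%

63.8


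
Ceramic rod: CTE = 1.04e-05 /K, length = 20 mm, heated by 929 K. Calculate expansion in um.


dL = 1.04e-05 * 20 * 929 * 1000 = 193.232 um

193.232


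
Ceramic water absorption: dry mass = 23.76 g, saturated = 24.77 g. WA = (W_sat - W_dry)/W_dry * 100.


WA = (24.77 - 23.76) / 23.76 * 100 = 4.25%

4.25


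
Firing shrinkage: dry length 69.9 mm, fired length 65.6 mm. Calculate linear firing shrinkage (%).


FS = (69.9 - 65.6) / 69.9 * 100 = 6.15%

6.15


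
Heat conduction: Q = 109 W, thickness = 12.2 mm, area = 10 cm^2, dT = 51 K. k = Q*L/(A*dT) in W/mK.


k = 109*12.2/1000/(10/10000*51) = 26.07 W/mK

26.07


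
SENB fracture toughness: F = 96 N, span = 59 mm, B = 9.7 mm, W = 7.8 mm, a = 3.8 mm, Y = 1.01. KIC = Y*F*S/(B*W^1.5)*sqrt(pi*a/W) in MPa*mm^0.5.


KIC = 1.01*96*59/(9.7*7.8^1.5)*sqrt(pi*3.8/7.8) = 33.49

33.49


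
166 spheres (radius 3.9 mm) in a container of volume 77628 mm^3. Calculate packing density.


V_sphere = 4/3*pi*3.9^3 = 248.4748 mm^3
Total V = 166*248.4748 = 41246.8168 mm^3
PD = 41246.8168 / 77628 = 0.531

0.531


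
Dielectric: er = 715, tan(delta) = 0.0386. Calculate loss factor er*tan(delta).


Loss = 715 * 0.0386 = 27.599

27.599


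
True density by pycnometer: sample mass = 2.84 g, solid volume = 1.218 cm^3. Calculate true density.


TD = 2.84 / 1.218 = 2.332 g/cm^3

2.332


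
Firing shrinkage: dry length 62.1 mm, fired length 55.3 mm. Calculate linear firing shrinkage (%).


FS = (62.1 - 55.3) / 62.1 * 100 = 10.95%

10.95


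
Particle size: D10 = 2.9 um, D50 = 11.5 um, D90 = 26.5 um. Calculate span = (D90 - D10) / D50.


Span = (26.5 - 2.9) / 11.5 = 23.6 / 11.5 = 2.052

2.052


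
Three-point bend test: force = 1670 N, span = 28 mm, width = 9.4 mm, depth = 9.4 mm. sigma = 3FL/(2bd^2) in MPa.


sigma = 3*1670*28/(2*9.4*9.4^2) = 84.4 MPa

84.4


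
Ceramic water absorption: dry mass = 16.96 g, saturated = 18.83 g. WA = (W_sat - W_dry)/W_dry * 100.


WA = (18.83 - 16.96) / 16.96 * 100 = 11.03%

11.03


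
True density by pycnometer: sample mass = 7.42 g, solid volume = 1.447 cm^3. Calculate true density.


TD = 7.42 / 1.447 = 5.128 g/cm^3

5.128


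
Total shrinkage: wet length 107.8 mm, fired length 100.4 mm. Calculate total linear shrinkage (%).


TS = (107.8 - 100.4) / 107.8 * 100 = 6.86%

6.86


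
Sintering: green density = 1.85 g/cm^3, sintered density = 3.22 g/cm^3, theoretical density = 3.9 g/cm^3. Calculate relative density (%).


Relative = 3.22 / 3.9 * 100 = 82.6%

82.6


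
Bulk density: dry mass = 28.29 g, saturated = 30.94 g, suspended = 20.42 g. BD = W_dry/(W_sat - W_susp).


BD = 28.29 / (30.94 - 20.42) = 28.29 / 10.52 = 2.689 g/cm^3

2.689


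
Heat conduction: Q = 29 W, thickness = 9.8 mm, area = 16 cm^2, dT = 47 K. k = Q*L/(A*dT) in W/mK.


k = 29*9.8/1000/(16/10000*47) = 3.78 W/mK

3.78


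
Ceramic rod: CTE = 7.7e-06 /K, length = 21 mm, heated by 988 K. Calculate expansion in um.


dL = 7.7e-06 * 21 * 988 * 1000 = 159.76 um

159.76


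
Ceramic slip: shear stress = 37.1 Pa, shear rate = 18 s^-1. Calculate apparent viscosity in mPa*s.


eta = tau/gamma * 1000 = 37.1/18 * 1000 = 2061.1 mPa*s

2061.1


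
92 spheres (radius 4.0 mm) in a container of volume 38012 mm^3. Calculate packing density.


V_sphere = 4/3*pi*4.0^3 = 268.0826 mm^3
Total V = 92*268.0826 = 24663.5992 mm^3
PD = 24663.5992 / 38012 = 0.649

0.649


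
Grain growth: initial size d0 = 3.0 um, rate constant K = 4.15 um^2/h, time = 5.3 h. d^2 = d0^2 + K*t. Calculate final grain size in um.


d^2 = 3.0^2 + 4.15*5.3 = 30.995
d = sqrt(30.995) = 5.57 um

5.57


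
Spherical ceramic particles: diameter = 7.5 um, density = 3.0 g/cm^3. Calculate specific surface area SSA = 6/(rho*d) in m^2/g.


SSA = 6 / (3.0 * 7.5) = 0.267 m^2/g

0.267


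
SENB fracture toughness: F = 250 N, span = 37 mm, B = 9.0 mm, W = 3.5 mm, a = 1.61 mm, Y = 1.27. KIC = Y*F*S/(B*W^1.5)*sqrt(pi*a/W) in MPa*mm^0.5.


KIC = 1.27*250*37/(9.0*3.5^1.5)*sqrt(pi*1.61/3.5) = 239.64

239.64


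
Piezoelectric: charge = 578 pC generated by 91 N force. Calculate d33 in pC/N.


d33 = 578 / 91 = 6.4 pC/N

6.4


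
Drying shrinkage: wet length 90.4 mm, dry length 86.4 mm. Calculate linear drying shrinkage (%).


DS = (90.4 - 86.4) / 90.4 * 100 = 4.42%

4.42


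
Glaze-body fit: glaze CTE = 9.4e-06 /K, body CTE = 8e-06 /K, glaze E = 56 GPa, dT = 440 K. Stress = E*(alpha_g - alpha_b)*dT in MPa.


Stress = 56*1000*(9.4e-06 - 8e-06)*440 = 34.5 MPa

34.5


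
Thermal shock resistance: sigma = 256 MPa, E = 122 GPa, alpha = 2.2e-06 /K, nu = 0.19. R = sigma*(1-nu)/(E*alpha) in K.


R = 256*(1-0.19)/(122*1000*2.2e-06) = 773 K

773


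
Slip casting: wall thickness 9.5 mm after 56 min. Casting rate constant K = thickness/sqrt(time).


K = 9.5 / sqrt(56) = 9.5 / 7.4833 = 1.269 mm/min^0.5

1.269


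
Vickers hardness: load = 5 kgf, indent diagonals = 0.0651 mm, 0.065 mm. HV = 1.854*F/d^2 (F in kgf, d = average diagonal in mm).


d_avg = (0.0651+0.065)/2 = 0.06505 mm
HV = 1.854*5/0.06505^2 = 2191

2191


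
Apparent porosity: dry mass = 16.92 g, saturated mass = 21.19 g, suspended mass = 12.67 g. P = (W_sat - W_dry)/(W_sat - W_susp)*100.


P = (21.19 - 16.92) / (21.19 - 12.67) * 100 = 4.27 / 8.52 * 100 = 50.1%

50.1


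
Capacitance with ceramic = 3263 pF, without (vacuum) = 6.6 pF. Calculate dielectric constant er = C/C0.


er = 3263 / 6.6 = 494.39

494.39


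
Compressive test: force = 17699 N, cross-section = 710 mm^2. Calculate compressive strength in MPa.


CS = 17699 / 710 = 24.9 MPa

24.9


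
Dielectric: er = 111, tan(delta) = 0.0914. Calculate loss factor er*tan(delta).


Loss = 111 * 0.0914 = 10.145

10.145


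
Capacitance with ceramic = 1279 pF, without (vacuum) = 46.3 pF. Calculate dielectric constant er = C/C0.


er = 1279 / 46.3 = 27.62

27.62


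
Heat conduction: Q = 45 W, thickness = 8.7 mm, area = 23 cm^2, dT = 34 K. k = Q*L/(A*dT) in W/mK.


k = 45*8.7/1000/(23/10000*34) = 5.01 W/mK

5.01


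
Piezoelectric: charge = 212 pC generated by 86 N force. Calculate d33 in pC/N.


d33 = 212 / 86 = 2.5 pC/N

2.5


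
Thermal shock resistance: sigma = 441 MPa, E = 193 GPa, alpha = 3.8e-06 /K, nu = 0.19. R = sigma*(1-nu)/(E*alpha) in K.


R = 441*(1-0.19)/(193*1000*3.8e-06) = 487 K

487


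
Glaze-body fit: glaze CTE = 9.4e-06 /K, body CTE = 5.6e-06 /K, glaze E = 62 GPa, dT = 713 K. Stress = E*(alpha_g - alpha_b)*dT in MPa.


Stress = 62*1000*(9.4e-06 - 5.6e-06)*713 = 168.0 MPa

168.0


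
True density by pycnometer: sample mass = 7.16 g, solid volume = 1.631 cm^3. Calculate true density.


TD = 7.16 / 1.631 = 4.39 g/cm^3

4.39


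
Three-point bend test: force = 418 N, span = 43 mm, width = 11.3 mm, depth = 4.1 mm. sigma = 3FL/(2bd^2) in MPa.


sigma = 3*418*43/(2*11.3*4.1^2) = 141.9 MPa

141.9


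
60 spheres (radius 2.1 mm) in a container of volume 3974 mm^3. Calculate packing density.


V_sphere = 4/3*pi*2.1^3 = 38.7924 mm^3
Total V = 60*38.7924 = 2327.544 mm^3
PD = 2327.544 / 3974 = 0.586

0.586


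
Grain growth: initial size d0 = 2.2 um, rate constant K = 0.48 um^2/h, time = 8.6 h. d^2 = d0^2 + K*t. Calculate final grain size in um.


d^2 = 2.2^2 + 0.48*8.6 = 8.968
d = sqrt(8.968) = 2.99 um

2.99


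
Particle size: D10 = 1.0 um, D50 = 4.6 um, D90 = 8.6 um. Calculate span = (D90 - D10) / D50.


Span = (8.6 - 1.0) / 4.6 = 7.6 / 4.6 = 1.652

1.652


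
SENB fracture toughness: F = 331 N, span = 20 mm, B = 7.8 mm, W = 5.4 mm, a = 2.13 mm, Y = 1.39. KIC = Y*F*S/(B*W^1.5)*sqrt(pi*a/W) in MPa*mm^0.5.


KIC = 1.39*331*20/(7.8*5.4^1.5)*sqrt(pi*2.13/5.4) = 104.65

104.65


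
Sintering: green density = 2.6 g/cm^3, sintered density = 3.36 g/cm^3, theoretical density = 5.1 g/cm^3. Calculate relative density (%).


Relative = 3.36 / 5.1 * 100 = 65.9%

65.9


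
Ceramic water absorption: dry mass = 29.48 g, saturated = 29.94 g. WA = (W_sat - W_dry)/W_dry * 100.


WA = (29.94 - 29.48) / 29.48 * 100 = 1.56%

1.56


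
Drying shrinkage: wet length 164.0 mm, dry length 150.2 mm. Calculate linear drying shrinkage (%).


DS = (164.0 - 150.2) / 164.0 * 100 = 8.41%

8.41


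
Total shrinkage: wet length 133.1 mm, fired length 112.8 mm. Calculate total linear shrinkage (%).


TS = (133.1 - 112.8) / 133.1 * 100 = 15.25%

15.25


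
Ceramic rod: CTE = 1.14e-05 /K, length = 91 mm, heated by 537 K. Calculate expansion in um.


dL = 1.14e-05 * 91 * 537 * 1000 = 557.084 um

557.084


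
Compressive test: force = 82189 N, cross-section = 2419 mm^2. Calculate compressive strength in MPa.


CS = 82189 / 2419 = 34.0 MPa

34.0


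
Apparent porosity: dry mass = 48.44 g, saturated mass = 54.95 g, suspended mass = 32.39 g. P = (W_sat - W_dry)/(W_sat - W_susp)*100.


P = (54.95 - 48.44) / (54.95 - 32.39) * 100 = 6.51 / 22.56 * 100 = 28.9%

28.9


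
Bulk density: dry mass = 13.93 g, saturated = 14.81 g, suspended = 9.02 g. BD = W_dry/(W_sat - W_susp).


BD = 13.93 / (14.81 - 9.02) = 13.93 / 5.79 = 2.406 g/cm^3

2.406


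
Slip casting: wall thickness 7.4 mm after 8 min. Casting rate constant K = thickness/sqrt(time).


K = 7.4 / sqrt(8) = 7.4 / 2.8284 = 2.616 mm/min^0.5

2.616


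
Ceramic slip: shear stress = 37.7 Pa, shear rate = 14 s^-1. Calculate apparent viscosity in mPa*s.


eta = tau/gamma * 1000 = 37.7/14 * 1000 = 2692.9 mPa*s

2692.9


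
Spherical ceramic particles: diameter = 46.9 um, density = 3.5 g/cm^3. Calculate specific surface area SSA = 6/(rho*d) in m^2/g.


SSA = 6 / (3.5 * 46.9) = 0.037 m^2/g

0.037


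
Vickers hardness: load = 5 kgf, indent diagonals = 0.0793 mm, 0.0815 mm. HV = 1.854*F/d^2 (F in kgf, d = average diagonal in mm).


d_avg = (0.0793+0.0815)/2 = 0.0804 mm
HV = 1.854*5/0.0804^2 = 1434

1434


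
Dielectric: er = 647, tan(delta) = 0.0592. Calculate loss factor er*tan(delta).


Loss = 647 * 0.0592 = 38.302

38.302


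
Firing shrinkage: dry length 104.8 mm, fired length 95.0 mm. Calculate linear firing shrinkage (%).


FS = (104.8 - 95.0) / 104.8 * 100 = 9.35%

9.35


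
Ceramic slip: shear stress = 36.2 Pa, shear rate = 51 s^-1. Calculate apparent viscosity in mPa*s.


eta = tau/gamma * 1000 = 36.2/51 * 1000 = 709.8 mPa*s

709.8


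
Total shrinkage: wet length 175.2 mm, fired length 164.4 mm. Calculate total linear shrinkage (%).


TS = (175.2 - 164.4) / 175.2 * 100 = 6.16%

6.16


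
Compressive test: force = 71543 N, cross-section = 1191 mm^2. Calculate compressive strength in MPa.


CS = 71543 / 1191 = 60.1 MPa

60.1


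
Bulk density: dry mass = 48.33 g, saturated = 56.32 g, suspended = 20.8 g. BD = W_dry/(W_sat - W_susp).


BD = 48.33 / (56.32 - 20.8) = 48.33 / 35.52 = 1.361 g/cm^3

1.361


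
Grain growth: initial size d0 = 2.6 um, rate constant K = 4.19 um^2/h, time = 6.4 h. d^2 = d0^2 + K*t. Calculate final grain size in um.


d^2 = 2.6^2 + 4.19*6.4 = 33.576
d = sqrt(33.576) = 5.79 um

5.79


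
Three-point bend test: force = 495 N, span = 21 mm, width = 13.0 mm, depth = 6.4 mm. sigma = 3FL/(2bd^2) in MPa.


sigma = 3*495*21/(2*13.0*6.4^2) = 29.3 MPa

29.3


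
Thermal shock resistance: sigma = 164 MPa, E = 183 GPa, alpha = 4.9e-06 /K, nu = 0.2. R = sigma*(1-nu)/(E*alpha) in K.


R = 164*(1-0.2)/(183*1000*4.9e-06) = 146 K

146


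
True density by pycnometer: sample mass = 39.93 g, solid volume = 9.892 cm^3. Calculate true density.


TD = 39.93 / 9.892 = 4.037 g/cm^3

4.037


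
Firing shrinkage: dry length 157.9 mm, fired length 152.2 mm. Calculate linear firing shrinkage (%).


FS = (157.9 - 152.2) / 157.9 * 100 = 3.61%

3.61


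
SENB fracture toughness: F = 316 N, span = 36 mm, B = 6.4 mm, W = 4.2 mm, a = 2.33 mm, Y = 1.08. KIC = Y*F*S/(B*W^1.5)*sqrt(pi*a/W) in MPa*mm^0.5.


KIC = 1.08*316*36/(6.4*4.2^1.5)*sqrt(pi*2.33/4.2) = 294.43

294.43


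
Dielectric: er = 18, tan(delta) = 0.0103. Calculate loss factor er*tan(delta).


Loss = 18 * 0.0103 = 0.185

0.185


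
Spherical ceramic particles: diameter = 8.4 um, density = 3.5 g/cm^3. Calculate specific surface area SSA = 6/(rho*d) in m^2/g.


SSA = 6 / (3.5 * 8.4) = 0.204 m^2/g

0.204


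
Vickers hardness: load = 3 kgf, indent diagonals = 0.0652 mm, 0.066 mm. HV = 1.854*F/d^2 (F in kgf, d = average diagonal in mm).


d_avg = (0.0652+0.066)/2 = 0.0656 mm
HV = 1.854*3/0.0656^2 = 1292

1292


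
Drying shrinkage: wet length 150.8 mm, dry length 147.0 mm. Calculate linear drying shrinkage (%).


DS = (150.8 - 147.0) / 150.8 * 100 = 2.52%

2.52


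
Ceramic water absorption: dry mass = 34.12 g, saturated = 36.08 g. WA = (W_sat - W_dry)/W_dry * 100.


WA = (36.08 - 34.12) / 34.12 * 100 = 5.74%

5.74


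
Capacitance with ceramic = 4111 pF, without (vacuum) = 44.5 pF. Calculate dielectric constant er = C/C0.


er = 4111 / 44.5 = 92.38

92.38


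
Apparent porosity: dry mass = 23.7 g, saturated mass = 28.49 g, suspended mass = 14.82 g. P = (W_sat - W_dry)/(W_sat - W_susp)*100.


P = (28.49 - 23.7) / (28.49 - 14.82) * 100 = 4.79 / 13.67 * 100 = 35.0%

35.0


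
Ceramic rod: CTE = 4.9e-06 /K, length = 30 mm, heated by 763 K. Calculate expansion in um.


dL = 4.9e-06 * 30 * 763 * 1000 = 112.161 um

112.161


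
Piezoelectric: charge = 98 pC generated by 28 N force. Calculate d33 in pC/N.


d33 = 98 / 28 = 3.5 pC/N

3.5


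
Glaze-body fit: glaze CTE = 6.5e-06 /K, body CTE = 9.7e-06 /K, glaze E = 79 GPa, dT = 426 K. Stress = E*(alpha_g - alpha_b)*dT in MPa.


Stress = 79*1000*(6.5e-06 - 9.7e-06)*426 = -107.7 MPa

-107.7


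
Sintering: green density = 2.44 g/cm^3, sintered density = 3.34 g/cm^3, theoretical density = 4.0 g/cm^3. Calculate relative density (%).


Relative = 3.34 / 4.0 * 100 = 83.5%

83.5


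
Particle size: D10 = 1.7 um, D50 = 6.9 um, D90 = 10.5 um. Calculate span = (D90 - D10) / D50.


Span = (10.5 - 1.7) / 6.9 = 8.8 / 6.9 = 1.275

1.275


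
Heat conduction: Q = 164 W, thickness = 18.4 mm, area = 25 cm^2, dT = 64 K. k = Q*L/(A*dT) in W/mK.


k = 164*18.4/1000/(25/10000*64) = 18.86 W/mK

18.86


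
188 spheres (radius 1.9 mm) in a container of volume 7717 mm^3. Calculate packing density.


V_sphere = 4/3*pi*1.9^3 = 28.7309 mm^3
Total V = 188*28.7309 = 5401.4092 mm^3
PD = 5401.4092 / 7717 = 0.7

0.7


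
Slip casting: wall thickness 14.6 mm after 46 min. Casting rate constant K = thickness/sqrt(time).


K = 14.6 / sqrt(46) = 14.6 / 6.7823 = 2.153 mm/min^0.5

2.153


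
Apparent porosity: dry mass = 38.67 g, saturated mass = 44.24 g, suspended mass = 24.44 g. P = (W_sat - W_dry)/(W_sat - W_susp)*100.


P = (44.24 - 38.67) / (44.24 - 24.44) * 100 = 5.57 / 19.8 * 100 = 28.1%

28.1


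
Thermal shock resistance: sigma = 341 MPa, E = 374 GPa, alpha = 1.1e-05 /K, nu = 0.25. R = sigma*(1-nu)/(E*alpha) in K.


R = 341*(1-0.25)/(374*1000*1.1e-05) = 62 K

62


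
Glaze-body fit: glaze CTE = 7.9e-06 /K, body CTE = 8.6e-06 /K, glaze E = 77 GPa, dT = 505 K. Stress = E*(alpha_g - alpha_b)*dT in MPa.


Stress = 77*1000*(7.9e-06 - 8.6e-06)*505 = -27.2 MPa

-27.2


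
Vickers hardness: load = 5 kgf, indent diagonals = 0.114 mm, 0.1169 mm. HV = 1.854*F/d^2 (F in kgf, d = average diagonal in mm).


d_avg = (0.114+0.1169)/2 = 0.11545 mm
HV = 1.854*5/0.11545^2 = 695

695


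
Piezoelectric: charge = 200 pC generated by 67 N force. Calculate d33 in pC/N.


d33 = 200 / 67 = 3.0 pC/N

3.0


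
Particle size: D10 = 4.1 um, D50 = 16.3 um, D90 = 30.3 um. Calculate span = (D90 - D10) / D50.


Span = (30.3 - 4.1) / 16.3 = 26.2 / 16.3 = 1.607

1.607


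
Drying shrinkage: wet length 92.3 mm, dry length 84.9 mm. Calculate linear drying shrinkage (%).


DS = (92.3 - 84.9) / 92.3 * 100 = 8.02%

8.02


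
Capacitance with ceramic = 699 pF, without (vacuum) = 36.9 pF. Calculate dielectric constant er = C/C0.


er = 699 / 36.9 = 18.94

18.94


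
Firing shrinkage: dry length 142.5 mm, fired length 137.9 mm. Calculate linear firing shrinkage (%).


FS = (142.5 - 137.9) / 142.5 * 100 = 3.23%

3.23


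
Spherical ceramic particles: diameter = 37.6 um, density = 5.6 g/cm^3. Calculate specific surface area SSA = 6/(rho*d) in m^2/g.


SSA = 6 / (5.6 * 37.6) = 0.028 m^2/g

0.028


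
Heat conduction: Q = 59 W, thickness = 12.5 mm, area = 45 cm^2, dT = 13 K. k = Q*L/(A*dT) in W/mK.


k = 59*12.5/1000/(45/10000*13) = 12.61 W/mK

12.61


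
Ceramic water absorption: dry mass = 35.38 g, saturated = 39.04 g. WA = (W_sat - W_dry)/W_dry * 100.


WA = (39.04 - 35.38) / 35.38 * 100 = 10.34%

10.34


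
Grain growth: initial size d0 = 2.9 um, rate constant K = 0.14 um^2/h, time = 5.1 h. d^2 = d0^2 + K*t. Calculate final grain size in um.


d^2 = 2.9^2 + 0.14*5.1 = 9.124
d = sqrt(9.124) = 3.02 um

3.02


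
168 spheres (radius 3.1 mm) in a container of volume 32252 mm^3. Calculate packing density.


V_sphere = 4/3*pi*3.1^3 = 124.7882 mm^3
Total V = 168*124.7882 = 20964.4176 mm^3
PD = 20964.4176 / 32252 = 0.65

0.65


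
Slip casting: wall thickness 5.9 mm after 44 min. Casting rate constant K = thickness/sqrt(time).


K = 5.9 / sqrt(44) = 5.9 / 6.6332 = 0.889 mm/min^0.5

0.889


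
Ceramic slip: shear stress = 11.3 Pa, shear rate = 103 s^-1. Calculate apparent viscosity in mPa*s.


eta = tau/gamma * 1000 = 11.3/103 * 1000 = 109.7 mPa*s

109.7


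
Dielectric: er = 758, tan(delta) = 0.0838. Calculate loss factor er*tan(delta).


Loss = 758 * 0.0838 = 63.52

63.52


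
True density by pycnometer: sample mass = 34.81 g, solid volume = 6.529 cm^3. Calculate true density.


TD = 34.81 / 6.529 = 5.332 g/cm^3

5.332


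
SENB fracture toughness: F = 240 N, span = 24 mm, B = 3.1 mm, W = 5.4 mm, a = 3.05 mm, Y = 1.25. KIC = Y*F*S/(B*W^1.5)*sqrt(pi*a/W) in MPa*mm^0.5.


KIC = 1.25*240*24/(3.1*5.4^1.5)*sqrt(pi*3.05/5.4) = 246.55

246.55


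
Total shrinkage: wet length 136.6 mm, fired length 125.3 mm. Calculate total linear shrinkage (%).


TS = (136.6 - 125.3) / 136.6 * 100 = 8.27%

8.27


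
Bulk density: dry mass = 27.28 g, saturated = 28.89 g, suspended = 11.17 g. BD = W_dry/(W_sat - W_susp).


BD = 27.28 / (28.89 - 11.17) = 27.28 / 17.72 = 1.54 g/cm^3

1.54


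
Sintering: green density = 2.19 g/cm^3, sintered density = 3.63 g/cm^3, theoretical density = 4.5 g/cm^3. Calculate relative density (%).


Relative = 3.63 / 4.5 * 100 = 80.7%

80.7


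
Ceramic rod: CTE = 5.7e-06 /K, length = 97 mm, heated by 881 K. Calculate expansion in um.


dL = 5.7e-06 * 97 * 881 * 1000 = 487.105 um

487.105


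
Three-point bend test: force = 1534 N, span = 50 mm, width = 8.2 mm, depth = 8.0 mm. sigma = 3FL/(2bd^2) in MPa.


sigma = 3*1534*50/(2*8.2*8.0^2) = 219.2 MPa

219.2


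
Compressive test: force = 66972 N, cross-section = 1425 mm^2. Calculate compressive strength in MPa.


CS = 66972 / 1425 = 47.0 MPa

47.0


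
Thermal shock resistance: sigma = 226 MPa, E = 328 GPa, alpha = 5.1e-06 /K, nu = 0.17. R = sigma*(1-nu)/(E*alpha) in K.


R = 226*(1-0.17)/(328*1000*5.1e-06) = 112 K

112


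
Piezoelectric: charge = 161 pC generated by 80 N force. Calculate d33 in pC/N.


d33 = 161 / 80 = 2.0 pC/N

2.0


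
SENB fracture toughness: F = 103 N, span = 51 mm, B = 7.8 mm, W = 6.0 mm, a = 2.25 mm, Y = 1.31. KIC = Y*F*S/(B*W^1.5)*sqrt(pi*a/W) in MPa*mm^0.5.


KIC = 1.31*103*51/(7.8*6.0^1.5)*sqrt(pi*2.25/6.0) = 65.16

65.16


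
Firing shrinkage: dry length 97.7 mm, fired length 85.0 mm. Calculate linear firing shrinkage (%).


FS = (97.7 - 85.0) / 97.7 * 100 = 13.0%

13.0


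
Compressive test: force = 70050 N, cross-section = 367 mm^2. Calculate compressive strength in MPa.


CS = 70050 / 367 = 190.9 MPa

190.9


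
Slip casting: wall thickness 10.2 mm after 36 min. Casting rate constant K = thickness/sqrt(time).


K = 10.2 / sqrt(36) = 10.2 / 6.0 = 1.7 mm/min^0.5

1.7


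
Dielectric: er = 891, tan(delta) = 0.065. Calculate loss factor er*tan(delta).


Loss = 891 * 0.065 = 57.915

57.915


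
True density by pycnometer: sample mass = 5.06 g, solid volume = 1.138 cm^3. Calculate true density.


TD = 5.06 / 1.138 = 4.446 g/cm^3

4.446


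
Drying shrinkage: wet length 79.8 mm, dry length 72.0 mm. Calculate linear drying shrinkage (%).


DS = (79.8 - 72.0) / 79.8 * 100 = 9.77%

9.77


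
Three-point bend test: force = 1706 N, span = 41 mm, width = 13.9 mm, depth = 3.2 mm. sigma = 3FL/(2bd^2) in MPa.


sigma = 3*1706*41/(2*13.9*3.2^2) = 737.1 MPa

737.1


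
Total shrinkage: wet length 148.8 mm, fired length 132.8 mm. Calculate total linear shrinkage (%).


TS = (148.8 - 132.8) / 148.8 * 100 = 10.75%

10.75


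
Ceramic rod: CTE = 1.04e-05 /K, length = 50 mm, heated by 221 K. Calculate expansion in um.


dL = 1.04e-05 * 50 * 221 * 1000 = 114.92 um

114.92


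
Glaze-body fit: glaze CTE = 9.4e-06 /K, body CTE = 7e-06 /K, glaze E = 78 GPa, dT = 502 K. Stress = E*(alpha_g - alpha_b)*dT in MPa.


Stress = 78*1000*(9.4e-06 - 7e-06)*502 = 94.0 MPa

94.0


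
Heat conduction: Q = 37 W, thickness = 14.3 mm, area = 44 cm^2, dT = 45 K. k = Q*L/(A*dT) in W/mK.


k = 37*14.3/1000/(44/10000*45) = 2.67 W/mK

2.67


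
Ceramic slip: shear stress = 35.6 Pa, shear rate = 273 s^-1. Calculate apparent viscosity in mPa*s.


eta = tau/gamma * 1000 = 35.6/273 * 1000 = 130.4 mPa*s

130.4


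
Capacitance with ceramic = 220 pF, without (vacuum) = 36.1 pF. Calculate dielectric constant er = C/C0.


er = 220 / 36.1 = 6.09

6.09


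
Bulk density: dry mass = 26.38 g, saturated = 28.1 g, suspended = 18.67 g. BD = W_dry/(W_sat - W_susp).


BD = 26.38 / (28.1 - 18.67) = 26.38 / 9.43 = 2.797 g/cm^3

2.797


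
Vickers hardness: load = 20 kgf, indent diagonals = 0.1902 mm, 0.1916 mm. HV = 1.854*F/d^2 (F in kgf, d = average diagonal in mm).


d_avg = (0.1902+0.1916)/2 = 0.1909 mm
HV = 1.854*20/0.1909^2 = 1017

1017


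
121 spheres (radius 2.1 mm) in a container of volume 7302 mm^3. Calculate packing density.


V_sphere = 4/3*pi*2.1^3 = 38.7924 mm^3
Total V = 121*38.7924 = 4693.8804 mm^3
PD = 4693.8804 / 7302 = 0.643

0.643


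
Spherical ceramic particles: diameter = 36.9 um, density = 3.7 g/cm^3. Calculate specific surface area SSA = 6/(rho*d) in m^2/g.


SSA = 6 / (3.7 * 36.9) = 0.044 m^2/g

0.044


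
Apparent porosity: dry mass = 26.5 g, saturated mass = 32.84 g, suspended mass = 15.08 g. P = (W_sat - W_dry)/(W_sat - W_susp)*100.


P = (32.84 - 26.5) / (32.84 - 15.08) * 100 = 6.34 / 17.76 * 100 = 35.7%

35.7


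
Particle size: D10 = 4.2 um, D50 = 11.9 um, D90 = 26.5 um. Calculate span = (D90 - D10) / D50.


Span = (26.5 - 4.2) / 11.9 = 22.3 / 11.9 = 1.874

1.874


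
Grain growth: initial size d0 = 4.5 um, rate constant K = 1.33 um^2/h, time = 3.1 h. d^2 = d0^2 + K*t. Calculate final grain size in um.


d^2 = 4.5^2 + 1.33*3.1 = 24.373
d = sqrt(24.373) = 4.94 um

4.94


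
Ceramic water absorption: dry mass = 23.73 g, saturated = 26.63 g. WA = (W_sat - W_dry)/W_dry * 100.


WA = (26.63 - 23.73) / 23.73 * 100 = 12.22%

12.22


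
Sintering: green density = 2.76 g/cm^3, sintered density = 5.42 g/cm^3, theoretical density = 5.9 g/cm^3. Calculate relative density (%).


Relative = 5.42 / 5.9 * 100 = 91.9%

91.9


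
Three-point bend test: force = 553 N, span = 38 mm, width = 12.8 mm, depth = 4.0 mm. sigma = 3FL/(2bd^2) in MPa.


sigma = 3*553*38/(2*12.8*4.0^2) = 153.9 MPa

153.9


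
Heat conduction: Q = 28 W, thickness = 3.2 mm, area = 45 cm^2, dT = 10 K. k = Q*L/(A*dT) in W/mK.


k = 28*3.2/1000/(45/10000*10) = 1.99 W/mK

1.99


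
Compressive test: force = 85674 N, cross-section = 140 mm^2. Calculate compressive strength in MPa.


CS = 85674 / 140 = 612.0 MPa

612.0


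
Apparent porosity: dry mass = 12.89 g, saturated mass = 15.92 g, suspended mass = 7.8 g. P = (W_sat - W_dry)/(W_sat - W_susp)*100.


P = (15.92 - 12.89) / (15.92 - 7.8) * 100 = 3.03 / 8.12 * 100 = 37.3%

37.3


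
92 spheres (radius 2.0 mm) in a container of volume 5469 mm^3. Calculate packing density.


V_sphere = 4/3*pi*2.0^3 = 33.5103 mm^3
Total V = 92*33.5103 = 3082.9476 mm^3
PD = 3082.9476 / 5469 = 0.564

0.564


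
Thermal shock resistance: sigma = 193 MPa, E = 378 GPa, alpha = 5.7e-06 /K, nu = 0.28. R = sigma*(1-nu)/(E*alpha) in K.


R = 193*(1-0.28)/(378*1000*5.7e-06) = 64 K

64


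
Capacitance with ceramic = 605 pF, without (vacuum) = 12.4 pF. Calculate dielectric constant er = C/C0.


er = 605 / 12.4 = 48.79

48.79


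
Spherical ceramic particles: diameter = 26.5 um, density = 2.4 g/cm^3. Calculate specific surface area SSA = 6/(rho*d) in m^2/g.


SSA = 6 / (2.4 * 26.5) = 0.094 m^2/g

0.094


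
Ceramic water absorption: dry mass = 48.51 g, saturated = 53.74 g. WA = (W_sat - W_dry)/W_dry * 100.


WA = (53.74 - 48.51) / 48.51 * 100 = 10.78%

10.78


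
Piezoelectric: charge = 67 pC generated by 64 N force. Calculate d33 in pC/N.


d33 = 67 / 64 = 1.0 pC/N

1.0


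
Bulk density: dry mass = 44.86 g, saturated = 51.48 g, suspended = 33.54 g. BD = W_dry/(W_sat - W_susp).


BD = 44.86 / (51.48 - 33.54) = 44.86 / 17.94 = 2.501 g/cm^3

2.501


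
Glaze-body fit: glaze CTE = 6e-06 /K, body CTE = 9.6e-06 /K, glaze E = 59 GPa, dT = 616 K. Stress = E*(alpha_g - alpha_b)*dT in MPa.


Stress = 59*1000*(6e-06 - 9.6e-06)*616 = -130.8 MPa

-130.8


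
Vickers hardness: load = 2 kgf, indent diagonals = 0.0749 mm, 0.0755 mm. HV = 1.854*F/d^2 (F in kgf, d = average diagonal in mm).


d_avg = (0.0749+0.0755)/2 = 0.0752 mm
HV = 1.854*2/0.0752^2 = 656

656


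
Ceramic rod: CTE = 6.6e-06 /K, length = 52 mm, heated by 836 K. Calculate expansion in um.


dL = 6.6e-06 * 52 * 836 * 1000 = 286.915 um

286.915


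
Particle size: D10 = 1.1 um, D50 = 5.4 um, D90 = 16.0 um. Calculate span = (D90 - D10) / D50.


Span = (16.0 - 1.1) / 5.4 = 14.9 / 5.4 = 2.759

2.759


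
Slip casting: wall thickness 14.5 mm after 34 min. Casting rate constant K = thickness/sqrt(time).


K = 14.5 / sqrt(34) = 14.5 / 5.831 = 2.487 mm/min^0.5

2.487


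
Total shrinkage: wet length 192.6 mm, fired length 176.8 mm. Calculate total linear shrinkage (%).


TS = (192.6 - 176.8) / 192.6 * 100 = 8.2%

8.2


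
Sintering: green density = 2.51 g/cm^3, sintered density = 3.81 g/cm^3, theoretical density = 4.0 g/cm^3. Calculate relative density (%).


Relative = 3.81 / 4.0 * 100 = 95.3%

95.3


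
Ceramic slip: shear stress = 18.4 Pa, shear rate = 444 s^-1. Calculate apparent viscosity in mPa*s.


eta = tau/gamma * 1000 = 18.4/444 * 1000 = 41.4 mPa*s

41.4


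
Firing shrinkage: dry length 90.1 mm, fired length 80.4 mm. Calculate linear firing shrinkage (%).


FS = (90.1 - 80.4) / 90.1 * 100 = 10.77%

10.77


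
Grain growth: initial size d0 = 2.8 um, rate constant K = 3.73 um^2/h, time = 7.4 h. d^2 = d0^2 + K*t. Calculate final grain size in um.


d^2 = 2.8^2 + 3.73*7.4 = 35.442
d = sqrt(35.442) = 5.95 um

5.95


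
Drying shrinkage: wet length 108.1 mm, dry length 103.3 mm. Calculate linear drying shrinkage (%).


DS = (108.1 - 103.3) / 108.1 * 100 = 4.44%

4.44


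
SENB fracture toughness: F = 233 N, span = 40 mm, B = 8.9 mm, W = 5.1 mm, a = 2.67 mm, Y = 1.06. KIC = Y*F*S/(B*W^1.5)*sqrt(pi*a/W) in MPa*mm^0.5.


KIC = 1.06*233*40/(8.9*5.1^1.5)*sqrt(pi*2.67/5.1) = 123.6

123.6


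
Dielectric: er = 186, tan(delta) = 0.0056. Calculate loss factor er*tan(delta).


Loss = 186 * 0.0056 = 1.042

1.042
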